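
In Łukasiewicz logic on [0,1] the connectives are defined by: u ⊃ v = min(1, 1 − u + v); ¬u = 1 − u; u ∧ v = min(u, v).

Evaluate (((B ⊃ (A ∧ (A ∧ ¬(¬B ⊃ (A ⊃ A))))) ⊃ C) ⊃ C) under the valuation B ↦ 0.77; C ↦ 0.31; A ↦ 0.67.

¬B: Łukasiewicz ¬ gives 1 − 0.77 = 0.23
(A ⊃ A): min(1, 1 − 0.67 + 0.67) = 1
(¬B ⊃ (A ⊃ A)): min(1, 1 − 0.23 + 1) = 1
¬(¬B ⊃ (A ⊃ A)): Łukasiewicz ¬ gives 1 − 1 = 0
(A ∧ ¬(¬B ⊃ (A ⊃ A))) = min(0.67, 0) = 0
(A ∧ (A ∧ ¬(¬B ⊃ (A ⊃ A)))) = min(0.67, 0) = 0
(B ⊃ (A ∧ (A ∧ ¬(¬B ⊃ (A ⊃ A))))): min(1, 1 − 0.77 + 0) = 0.23
((B ⊃ (A ∧ (A ∧ ¬(¬B ⊃ (A ⊃ A))))) ⊃ C): min(1, 1 − 0.23 + 0.31) = 1
(((B ⊃ (A ∧ (A ∧ ¬(¬B ⊃ (A ⊃ A))))) ⊃ C) ⊃ C): min(1, 1 − 1 + 0.31) = 0.31

0.31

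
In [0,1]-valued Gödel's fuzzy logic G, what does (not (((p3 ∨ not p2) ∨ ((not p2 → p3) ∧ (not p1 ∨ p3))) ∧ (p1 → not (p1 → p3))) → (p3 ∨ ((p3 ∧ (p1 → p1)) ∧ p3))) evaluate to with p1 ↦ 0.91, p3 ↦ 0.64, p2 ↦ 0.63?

0.64

not p2: Gödel ¬ of 0.63 = 0 (operand ≠ 0)
(p3 ∨ not p2) = max(0.64, 0) = 0.64
not p2: Gödel ¬ of 0.63 = 0 (operand ≠ 0)
(not p2 → p3): 0 ≤ 0.64, so result = 1
not p1: Gödel ¬ of 0.91 = 0 (operand ≠ 0)
(not p1 ∨ p3) = max(0, 0.64) = 0.64
((not p2 → p3) ∧ (not p1 ∨ p3)) = min(1, 0.64) = 0.64
((p3 ∨ not p2) ∨ ((not p2 → p3) ∧ (not p1 ∨ p3))) = max(0.64, 0.64) = 0.64
(p1 → p3): 0.91 > 0.64, so result = 0.64
not (p1 → p3): Gödel ¬ of 0.64 = 0 (operand ≠ 0)
(p1 → not (p1 → p3)): 0.91 > 0, so result = 0
(((p3 ∨ not p2) ∨ ((not p2 → p3) ∧ (not p1 ∨ p3))) ∧ (p1 → not (p1 → p3))) = min(0.64, 0) = 0
not (((p3 ∨ not p2) ∨ ((not p2 → p3) ∧ (not p1 ∨ p3))) ∧ (p1 → not (p1 → p3))): Gödel ¬ of 0 = 1 (operand is 0)
(p1 → p1): 0.91 ≤ 0.91, so result = 1
(p3 ∧ (p1 → p1)) = min(0.64, 1) = 0.64
((p3 ∧ (p1 → p1)) ∧ p3) = min(0.64, 0.64) = 0.64
(p3 ∨ ((p3 ∧ (p1 → p1)) ∧ p3)) = max(0.64, 0.64) = 0.64
(not (((p3 ∨ not p2) ∨ ((not p2 → p3) ∧ (not p1 ∨ p3))) ∧ (p1 → not (p1 → p3))) → (p3 ∨ ((p3 ∧ (p1 → p1)) ∧ p3))): 1 > 0.64, so result = 0.64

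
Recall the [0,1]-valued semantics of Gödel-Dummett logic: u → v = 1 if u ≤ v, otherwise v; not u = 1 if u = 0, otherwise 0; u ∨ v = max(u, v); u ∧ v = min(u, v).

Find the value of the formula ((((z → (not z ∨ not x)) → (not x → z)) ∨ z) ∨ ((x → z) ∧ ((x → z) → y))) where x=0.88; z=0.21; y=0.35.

not z: Gödel ¬ of 0.21 = 0 (operand ≠ 0)
not x: Gödel ¬ of 0.88 = 0 (operand ≠ 0)
(not z ∨ not x) = max(0, 0) = 0
(z → (not z ∨ not x)): 0.21 > 0, so result = 0
not x: Gödel ¬ of 0.88 = 0 (operand ≠ 0)
(not x → z): 0 ≤ 0.21, so result = 1
((z → (not z ∨ not x)) → (not x → z)): 0 ≤ 1, so result = 1
(((z → (not z ∨ not x)) → (not x → z)) ∨ z) = max(1, 0.21) = 1
(x → z): 0.88 > 0.21, so result = 0.21
(x → z): 0.88 > 0.21, so result = 0.21
((x → z) → y): 0.21 ≤ 0.35, so result = 1
((x → z) ∧ ((x → z) → y)) = min(0.21, 1) = 0.21
((((z → (not z ∨ not x)) → (not x → z)) ∨ z) ∨ ((x → z) ∧ ((x → z) → y))) = max(1, 0.21) = 1

1.00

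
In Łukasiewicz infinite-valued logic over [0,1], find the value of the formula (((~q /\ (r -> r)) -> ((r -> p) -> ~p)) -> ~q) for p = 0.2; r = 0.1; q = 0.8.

~q: Łukasiewicz ¬ gives 1 − 0.8 = 0.2
(r -> r): min(1, 1 − 0.1 + 0.1) = 1
(~q /\ (r -> r)) = min(0.2, 1) = 0.2
(r -> p): min(1, 1 − 0.1 + 0.2) = 1
~p: Łukasiewicz ¬ gives 1 − 0.2 = 0.8
((r -> p) -> ~p): min(1, 1 − 1 + 0.8) = 0.8
((~q /\ (r -> r)) -> ((r -> p) -> ~p)): min(1, 1 − 0.2 + 0.8) = 1
~q: Łukasiewicz ¬ gives 1 − 0.8 = 0.2
(((~q /\ (r -> r)) -> ((r -> p) -> ~p)) -> ~q): min(1, 1 − 1 + 0.2) = 0.2

0.20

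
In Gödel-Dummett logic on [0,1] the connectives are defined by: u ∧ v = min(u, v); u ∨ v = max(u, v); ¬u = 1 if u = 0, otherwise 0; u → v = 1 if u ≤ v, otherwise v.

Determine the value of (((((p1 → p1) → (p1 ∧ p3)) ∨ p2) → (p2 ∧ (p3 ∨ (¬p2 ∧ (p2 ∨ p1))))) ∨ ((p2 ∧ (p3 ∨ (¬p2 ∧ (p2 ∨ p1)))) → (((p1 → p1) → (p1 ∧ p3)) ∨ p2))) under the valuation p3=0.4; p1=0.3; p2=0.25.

(p1 → p1): 0.3 ≤ 0.3, so result = 1
(p1 ∧ p3) = min(0.3, 0.4) = 0.3
((p1 → p1) → (p1 ∧ p3)): 1 > 0.3, so result = 0.3
(((p1 → p1) → (p1 ∧ p3)) ∨ p2) = max(0.3, 0.25) = 0.3
¬p2: Gödel ¬ of 0.25 = 0 (operand ≠ 0)
(p2 ∨ p1) = max(0.25, 0.3) = 0.3
(¬p2 ∧ (p2 ∨ p1)) = min(0, 0.3) = 0
(p3 ∨ (¬p2 ∧ (p2 ∨ p1))) = max(0.4, 0) = 0.4
(p2 ∧ (p3 ∨ (¬p2 ∧ (p2 ∨ p1)))) = min(0.25, 0.4) = 0.25
((((p1 → p1) → (p1 ∧ p3)) ∨ p2) → (p2 ∧ (p3 ∨ (¬p2 ∧ (p2 ∨ p1))))): 0.3 > 0.25, so result = 0.25
¬p2: Gödel ¬ of 0.25 = 0 (operand ≠ 0)
(p2 ∨ p1) = max(0.25, 0.3) = 0.3
(¬p2 ∧ (p2 ∨ p1)) = min(0, 0.3) = 0
(p3 ∨ (¬p2 ∧ (p2 ∨ p1))) = max(0.4, 0) = 0.4
(p2 ∧ (p3 ∨ (¬p2 ∧ (p2 ∨ p1)))) = min(0.25, 0.4) = 0.25
(p1 → p1): 0.3 ≤ 0.3, so result = 1
(p1 ∧ p3) = min(0.3, 0.4) = 0.3
((p1 → p1) → (p1 ∧ p3)): 1 > 0.3, so result = 0.3
(((p1 → p1) → (p1 ∧ p3)) ∨ p2) = max(0.3, 0.25) = 0.3
((p2 ∧ (p3 ∨ (¬p2 ∧ (p2 ∨ p1)))) → (((p1 → p1) → (p1 ∧ p3)) ∨ p2)): 0.25 ≤ 0.3, so result = 1
(((((p1 → p1) → (p1 ∧ p3)) ∨ p2) → (p2 ∧ (p3 ∨ (¬p2 ∧ (p2 ∨ p1))))) ∨ ((p2 ∧ (p3 ∨ (¬p2 ∧ (p2 ∨ p1)))) → (((p1 → p1) → (p1 ∧ p3)) ∨ p2))) = max(0.25, 1) = 1

1.00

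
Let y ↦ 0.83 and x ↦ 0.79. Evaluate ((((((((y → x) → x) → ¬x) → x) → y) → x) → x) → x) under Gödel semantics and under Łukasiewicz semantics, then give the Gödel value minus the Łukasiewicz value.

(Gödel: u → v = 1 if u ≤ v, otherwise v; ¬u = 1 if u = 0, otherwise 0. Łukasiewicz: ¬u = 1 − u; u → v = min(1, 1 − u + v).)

-0.17

Gödel evaluation:
  (y → x): 0.83 > 0.79, so result = 0.79
  ((y → x) → x): 0.79 ≤ 0.79, so result = 1
  ¬x: Gödel ¬ of 0.79 = 0 (operand ≠ 0)
  (((y → x) → x) → ¬x): 1 > 0, so result = 0
  ((((y → x) → x) → ¬x) → x): 0 ≤ 0.79, so result = 1
  (((((y → x) → x) → ¬x) → x) → y): 1 > 0.83, so result = 0.83
  ((((((y → x) → x) → ¬x) → x) → y) → x): 0.83 > 0.79, so result = 0.79
  (((((((y → x) → x) → ¬x) → x) → y) → x) → x): 0.79 ≤ 0.79, so result = 1
  ((((((((y → x) → x) → ¬x) → x) → y) → x) → x) → x): 1 > 0.79, so result = 0.79
  Gödel value = 0.79
Łukasiewicz evaluation:
  (y → x): min(1, 1 − 0.83 + 0.79) = 0.96
  ((y → x) → x): min(1, 1 − 0.96 + 0.79) = 0.83
  ¬x: Łukasiewicz ¬ gives 1 − 0.79 = 0.21
  (((y → x) → x) → ¬x): min(1, 1 − 0.83 + 0.21) = 0.38
  ((((y → x) → x) → ¬x) → x): min(1, 1 − 0.38 + 0.79) = 1
  (((((y → x) → x) → ¬x) → x) → y): min(1, 1 − 1 + 0.83) = 0.83
  ((((((y → x) → x) → ¬x) → x) → y) → x): min(1, 1 − 0.83 + 0.79) = 0.96
  (((((((y → x) → x) → ¬x) → x) → y) → x) → x): min(1, 1 − 0.96 + 0.79) = 0.83
  ((((((((y → x) → x) → ¬x) → x) → y) → x) → x) → x): min(1, 1 − 0.83 + 0.79) = 0.96
  Łukasiewicz value = 0.96
Difference: 0.79 − 0.96 = -0.17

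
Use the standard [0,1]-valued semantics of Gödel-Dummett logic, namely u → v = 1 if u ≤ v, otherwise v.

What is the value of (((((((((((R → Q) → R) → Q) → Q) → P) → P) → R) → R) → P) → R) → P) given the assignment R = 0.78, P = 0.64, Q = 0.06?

(R → Q): 0.78 > 0.06, so result = 0.06
((R → Q) → R): 0.06 ≤ 0.78, so result = 1
(((R → Q) → R) → Q): 1 > 0.06, so result = 0.06
((((R → Q) → R) → Q) → Q): 0.06 ≤ 0.06, so result = 1
(((((R → Q) → R) → Q) → Q) → P): 1 > 0.64, so result = 0.64
((((((R → Q) → R) → Q) → Q) → P) → P): 0.64 ≤ 0.64, so result = 1
(((((((R → Q) → R) → Q) → Q) → P) → P) → R): 1 > 0.78, so result = 0.78
((((((((R → Q) → R) → Q) → Q) → P) → P) → R) → R): 0.78 ≤ 0.78, so result = 1
(((((((((R → Q) → R) → Q) → Q) → P) → P) → R) → R) → P): 1 > 0.64, so result = 0.64
((((((((((R → Q) → R) → Q) → Q) → P) → P) → R) → R) → P) → R): 0.64 ≤ 0.78, so result = 1
(((((((((((R → Q) → R) → Q) → Q) → P) → P) → R) → R) → P) → R) → P): 1 > 0.64, so result = 0.64

0.64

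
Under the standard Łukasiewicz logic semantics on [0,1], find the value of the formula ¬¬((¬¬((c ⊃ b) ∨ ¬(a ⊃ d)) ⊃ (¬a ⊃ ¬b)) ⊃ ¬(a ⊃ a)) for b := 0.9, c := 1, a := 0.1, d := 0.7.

(c ⊃ b): min(1, 1 − 1 + 0.9) = 0.9
(a ⊃ d): min(1, 1 − 0.1 + 0.7) = 1
¬(a ⊃ d): Łukasiewicz ¬ gives 1 − 1 = 0
((c ⊃ b) ∨ ¬(a ⊃ d)) = max(0.9, 0) = 0.9
¬((c ⊃ b) ∨ ¬(a ⊃ d)): Łukasiewicz ¬ gives 1 − 0.9 = 0.1
¬¬((c ⊃ b) ∨ ¬(a ⊃ d)): Łukasiewicz ¬ gives 1 − 0.1 = 0.9
¬a: Łukasiewicz ¬ gives 1 − 0.1 = 0.9
¬b: Łukasiewicz ¬ gives 1 − 0.9 = 0.1
(¬a ⊃ ¬b): min(1, 1 − 0.9 + 0.1) = 0.2
(¬¬((c ⊃ b) ∨ ¬(a ⊃ d)) ⊃ (¬a ⊃ ¬b)): min(1, 1 − 0.9 + 0.2) = 0.3
(a ⊃ a): min(1, 1 − 0.1 + 0.1) = 1
¬(a ⊃ a): Łukasiewicz ¬ gives 1 − 1 = 0
((¬¬((c ⊃ b) ∨ ¬(a ⊃ d)) ⊃ (¬a ⊃ ¬b)) ⊃ ¬(a ⊃ a)): min(1, 1 − 0.3 + 0) = 0.7
¬((¬¬((c ⊃ b) ∨ ¬(a ⊃ d)) ⊃ (¬a ⊃ ¬b)) ⊃ ¬(a ⊃ a)): Łukasiewicz ¬ gives 1 − 0.7 = 0.3
¬¬((¬¬((c ⊃ b) ∨ ¬(a ⊃ d)) ⊃ (¬a ⊃ ¬b)) ⊃ ¬(a ⊃ a)): Łukasiewicz ¬ gives 1 − 0.3 = 0.7

0.70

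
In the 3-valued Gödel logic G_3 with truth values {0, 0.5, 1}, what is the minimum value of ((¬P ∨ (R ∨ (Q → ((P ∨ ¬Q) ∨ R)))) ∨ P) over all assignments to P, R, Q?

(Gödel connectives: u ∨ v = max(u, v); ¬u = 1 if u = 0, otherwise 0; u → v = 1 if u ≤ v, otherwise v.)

The minimum is attained at P = 0.5, R = 0, Q = 1:
  ¬P: Gödel ¬ of 0.5 = 0 (operand ≠ 0)
  ¬Q: Gödel ¬ of 1 = 0 (operand ≠ 0)
  (P ∨ ¬Q) = max(0.5, 0) = 0.5
  ((P ∨ ¬Q) ∨ R) = max(0.5, 0) = 0.5
  (Q → ((P ∨ ¬Q) ∨ R)): 1 > 0.5, so result = 0.5
  (R ∨ (Q → ((P ∨ ¬Q) ∨ R))) = max(0, 0.5) = 0.5
  (¬P ∨ (R ∨ (Q → ((P ∨ ¬Q) ∨ R)))) = max(0, 0.5) = 0.5
  ((¬P ∨ (R ∨ (Q → ((P ∨ ¬Q) ∨ R)))) ∨ P) = max(0.5, 0.5) = 0.5
Checking all 27 assignments confirms none give a value below 0.50.

0.50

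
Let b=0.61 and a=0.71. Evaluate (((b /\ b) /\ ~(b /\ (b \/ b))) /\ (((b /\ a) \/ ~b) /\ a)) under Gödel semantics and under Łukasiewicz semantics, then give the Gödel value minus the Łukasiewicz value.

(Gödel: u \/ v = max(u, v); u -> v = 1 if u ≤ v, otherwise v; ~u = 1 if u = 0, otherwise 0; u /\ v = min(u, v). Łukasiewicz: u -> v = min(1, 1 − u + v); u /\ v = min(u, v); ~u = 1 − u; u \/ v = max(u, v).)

Gödel evaluation:
  (b /\ b) = min(0.61, 0.61) = 0.61
  (b \/ b) = max(0.61, 0.61) = 0.61
  (b /\ (b \/ b)) = min(0.61, 0.61) = 0.61
  ~(b /\ (b \/ b)): Gödel ¬ of 0.61 = 0 (operand ≠ 0)
  ((b /\ b) /\ ~(b /\ (b \/ b))) = min(0.61, 0) = 0
  (b /\ a) = min(0.61, 0.71) = 0.61
  ~b: Gödel ¬ of 0.61 = 0 (operand ≠ 0)
  ((b /\ a) \/ ~b) = max(0.61, 0) = 0.61
  (((b /\ a) \/ ~b) /\ a) = min(0.61, 0.71) = 0.61
  (((b /\ b) /\ ~(b /\ (b \/ b))) /\ (((b /\ a) \/ ~b) /\ a)) = min(0, 0.61) = 0
  Gödel value = 0
Łukasiewicz evaluation:
  (b /\ b) = min(0.61, 0.61) = 0.61
  (b \/ b) = max(0.61, 0.61) = 0.61
  (b /\ (b \/ b)) = min(0.61, 0.61) = 0.61
  ~(b /\ (b \/ b)): Łukasiewicz ¬ gives 1 − 0.61 = 0.39
  ((b /\ b) /\ ~(b /\ (b \/ b))) = min(0.61, 0.39) = 0.39
  (b /\ a) = min(0.61, 0.71) = 0.61
  ~b: Łukasiewicz ¬ gives 1 − 0.61 = 0.39
  ((b /\ a) \/ ~b) = max(0.61, 0.39) = 0.61
  (((b /\ a) \/ ~b) /\ a) = min(0.61, 0.71) = 0.61
  (((b /\ b) /\ ~(b /\ (b \/ b))) /\ (((b /\ a) \/ ~b) /\ a)) = min(0.39, 0.61) = 0.39
  Łukasiewicz value = 0.39
Difference: 0 − 0.39 = -0.39

-0.39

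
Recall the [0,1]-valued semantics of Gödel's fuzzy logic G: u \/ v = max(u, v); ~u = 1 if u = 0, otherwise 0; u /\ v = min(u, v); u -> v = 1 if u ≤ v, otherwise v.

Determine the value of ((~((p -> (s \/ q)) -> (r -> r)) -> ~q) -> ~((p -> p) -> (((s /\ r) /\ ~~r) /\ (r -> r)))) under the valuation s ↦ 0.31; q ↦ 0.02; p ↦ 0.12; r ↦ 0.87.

0.00

(s \/ q) = max(0.31, 0.02) = 0.31
(p -> (s \/ q)): 0.12 ≤ 0.31, so result = 1
(r -> r): 0.87 ≤ 0.87, so result = 1
((p -> (s \/ q)) -> (r -> r)): 1 ≤ 1, so result = 1
~((p -> (s \/ q)) -> (r -> r)): Gödel ¬ of 1 = 0 (operand ≠ 0)
~q: Gödel ¬ of 0.02 = 0 (operand ≠ 0)
(~((p -> (s \/ q)) -> (r -> r)) -> ~q): 0 ≤ 0, so result = 1
(p -> p): 0.12 ≤ 0.12, so result = 1
(s /\ r) = min(0.31, 0.87) = 0.31
~r: Gödel ¬ of 0.87 = 0 (operand ≠ 0)
~~r: Gödel ¬ of 0 = 1 (operand is 0)
((s /\ r) /\ ~~r) = min(0.31, 1) = 0.31
(r -> r): 0.87 ≤ 0.87, so result = 1
(((s /\ r) /\ ~~r) /\ (r -> r)) = min(0.31, 1) = 0.31
((p -> p) -> (((s /\ r) /\ ~~r) /\ (r -> r))): 1 > 0.31, so result = 0.31
~((p -> p) -> (((s /\ r) /\ ~~r) /\ (r -> r))): Gödel ¬ of 0.31 = 0 (operand ≠ 0)
((~((p -> (s \/ q)) -> (r -> r)) -> ~q) -> ~((p -> p) -> (((s /\ r) /\ ~~r) /\ (r -> r)))): 1 > 0, so result = 0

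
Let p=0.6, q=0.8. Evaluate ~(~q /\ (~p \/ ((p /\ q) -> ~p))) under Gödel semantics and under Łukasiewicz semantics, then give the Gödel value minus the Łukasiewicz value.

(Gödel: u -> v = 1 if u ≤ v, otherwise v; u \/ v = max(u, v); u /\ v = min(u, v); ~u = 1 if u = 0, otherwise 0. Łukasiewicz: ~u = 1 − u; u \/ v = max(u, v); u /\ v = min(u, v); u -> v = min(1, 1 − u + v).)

Gödel evaluation:
  ~q: Gödel ¬ of 0.8 = 0 (operand ≠ 0)
  ~p: Gödel ¬ of 0.6 = 0 (operand ≠ 0)
  (p /\ q) = min(0.6, 0.8) = 0.6
  ~p: Gödel ¬ of 0.6 = 0 (operand ≠ 0)
  ((p /\ q) -> ~p): 0.6 > 0, so result = 0
  (~p \/ ((p /\ q) -> ~p)) = max(0, 0) = 0
  (~q /\ (~p \/ ((p /\ q) -> ~p))) = min(0, 0) = 0
  ~(~q /\ (~p \/ ((p /\ q) -> ~p))): Gödel ¬ of 0 = 1 (operand is 0)
  Gödel value = 1
Łukasiewicz evaluation:
  ~q: Łukasiewicz ¬ gives 1 − 0.8 = 0.2
  ~p: Łukasiewicz ¬ gives 1 − 0.6 = 0.4
  (p /\ q) = min(0.6, 0.8) = 0.6
  ~p: Łukasiewicz ¬ gives 1 − 0.6 = 0.4
  ((p /\ q) -> ~p): min(1, 1 − 0.6 + 0.4) = 0.8
  (~p \/ ((p /\ q) -> ~p)) = max(0.4, 0.8) = 0.8
  (~q /\ (~p \/ ((p /\ q) -> ~p))) = min(0.2, 0.8) = 0.2
  ~(~q /\ (~p \/ ((p /\ q) -> ~p))): Łukasiewicz ¬ gives 1 − 0.2 = 0.8
  Łukasiewicz value = 0.8
Difference: 1 − 0.8 = 0.20

0.20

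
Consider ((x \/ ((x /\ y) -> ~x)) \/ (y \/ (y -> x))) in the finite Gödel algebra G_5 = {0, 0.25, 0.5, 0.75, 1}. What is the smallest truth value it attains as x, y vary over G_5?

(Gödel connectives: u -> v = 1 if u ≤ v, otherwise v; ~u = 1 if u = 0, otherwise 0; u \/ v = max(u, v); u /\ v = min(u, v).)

0.50

The minimum is attained at x = 0.25, y = 0.5:
  (x /\ y) = min(0.25, 0.5) = 0.25
  ~x: Gödel ¬ of 0.25 = 0 (operand ≠ 0)
  ((x /\ y) -> ~x): 0.25 > 0, so result = 0
  (x \/ ((x /\ y) -> ~x)) = max(0.25, 0) = 0.25
  (y -> x): 0.5 > 0.25, so result = 0.25
  (y \/ (y -> x)) = max(0.5, 0.25) = 0.5
  ((x \/ ((x /\ y) -> ~x)) \/ (y \/ (y -> x))) = max(0.25, 0.5) = 0.5
Checking all 25 assignments confirms none give a value below 0.50.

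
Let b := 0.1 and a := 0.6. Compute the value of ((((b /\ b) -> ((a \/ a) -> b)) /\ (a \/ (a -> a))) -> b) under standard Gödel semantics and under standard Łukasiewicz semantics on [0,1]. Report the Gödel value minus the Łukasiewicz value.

0.00

Gödel evaluation:
  (b /\ b) = min(0.1, 0.1) = 0.1
  (a \/ a) = max(0.6, 0.6) = 0.6
  ((a \/ a) -> b): 0.6 > 0.1, so result = 0.1
  ((b /\ b) -> ((a \/ a) -> b)): 0.1 ≤ 0.1, so result = 1
  (a -> a): 0.6 ≤ 0.6, so result = 1
  (a \/ (a -> a)) = max(0.6, 1) = 1
  (((b /\ b) -> ((a \/ a) -> b)) /\ (a \/ (a -> a))) = min(1, 1) = 1
  ((((b /\ b) -> ((a \/ a) -> b)) /\ (a \/ (a -> a))) -> b): 1 > 0.1, so result = 0.1
  Gödel value = 0.1
Łukasiewicz evaluation:
  (b /\ b) = min(0.1, 0.1) = 0.1
  (a \/ a) = max(0.6, 0.6) = 0.6
  ((a \/ a) -> b): min(1, 1 − 0.6 + 0.1) = 0.5
  ((b /\ b) -> ((a \/ a) -> b)): min(1, 1 − 0.1 + 0.5) = 1
  (a -> a): min(1, 1 − 0.6 + 0.6) = 1
  (a \/ (a -> a)) = max(0.6, 1) = 1
  (((b /\ b) -> ((a \/ a) -> b)) /\ (a \/ (a -> a))) = min(1, 1) = 1
  ((((b /\ b) -> ((a \/ a) -> b)) /\ (a \/ (a -> a))) -> b): min(1, 1 − 1 + 0.1) = 0.1
  Łukasiewicz value = 0.1
Difference: 0.1 − 0.1 = 0.00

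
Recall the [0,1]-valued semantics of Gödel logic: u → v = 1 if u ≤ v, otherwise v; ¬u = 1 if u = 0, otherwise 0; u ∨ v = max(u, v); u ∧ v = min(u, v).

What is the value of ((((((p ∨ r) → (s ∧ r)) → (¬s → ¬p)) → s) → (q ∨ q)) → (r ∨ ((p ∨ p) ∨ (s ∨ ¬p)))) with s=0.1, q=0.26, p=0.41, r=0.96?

0.96

(p ∨ r) = max(0.41, 0.96) = 0.96
(s ∧ r) = min(0.1, 0.96) = 0.1
((p ∨ r) → (s ∧ r)): 0.96 > 0.1, so result = 0.1
¬s: Gödel ¬ of 0.1 = 0 (operand ≠ 0)
¬p: Gödel ¬ of 0.41 = 0 (operand ≠ 0)
(¬s → ¬p): 0 ≤ 0, so result = 1
(((p ∨ r) → (s ∧ r)) → (¬s → ¬p)): 0.1 ≤ 1, so result = 1
((((p ∨ r) → (s ∧ r)) → (¬s → ¬p)) → s): 1 > 0.1, so result = 0.1
(q ∨ q) = max(0.26, 0.26) = 0.26
(((((p ∨ r) → (s ∧ r)) → (¬s → ¬p)) → s) → (q ∨ q)): 0.1 ≤ 0.26, so result = 1
(p ∨ p) = max(0.41, 0.41) = 0.41
¬p: Gödel ¬ of 0.41 = 0 (operand ≠ 0)
(s ∨ ¬p) = max(0.1, 0) = 0.1
((p ∨ p) ∨ (s ∨ ¬p)) = max(0.41, 0.1) = 0.41
(r ∨ ((p ∨ p) ∨ (s ∨ ¬p))) = max(0.96, 0.41) = 0.96
((((((p ∨ r) → (s ∧ r)) → (¬s → ¬p)) → s) → (q ∨ q)) → (r ∨ ((p ∨ p) ∨ (s ∨ ¬p)))): 1 > 0.96, so result = 0.96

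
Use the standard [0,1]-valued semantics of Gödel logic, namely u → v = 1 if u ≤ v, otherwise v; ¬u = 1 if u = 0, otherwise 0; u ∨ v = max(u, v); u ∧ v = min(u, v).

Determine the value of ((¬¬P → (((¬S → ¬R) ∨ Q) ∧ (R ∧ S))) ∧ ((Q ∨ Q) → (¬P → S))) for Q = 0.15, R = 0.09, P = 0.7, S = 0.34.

¬P: Gödel ¬ of 0.7 = 0 (operand ≠ 0)
¬¬P: Gödel ¬ of 0 = 1 (operand is 0)
¬S: Gödel ¬ of 0.34 = 0 (operand ≠ 0)
¬R: Gödel ¬ of 0.09 = 0 (operand ≠ 0)
(¬S → ¬R): 0 ≤ 0, so result = 1
((¬S → ¬R) ∨ Q) = max(1, 0.15) = 1
(R ∧ S) = min(0.09, 0.34) = 0.09
(((¬S → ¬R) ∨ Q) ∧ (R ∧ S)) = min(1, 0.09) = 0.09
(¬¬P → (((¬S → ¬R) ∨ Q) ∧ (R ∧ S))): 1 > 0.09, so result = 0.09
(Q ∨ Q) = max(0.15, 0.15) = 0.15
¬P: Gödel ¬ of 0.7 = 0 (operand ≠ 0)
(¬P → S): 0 ≤ 0.34, so result = 1
((Q ∨ Q) → (¬P → S)): 0.15 ≤ 1, so result = 1
((¬¬P → (((¬S → ¬R) ∨ Q) ∧ (R ∧ S))) ∧ ((Q ∨ Q) → (¬P → S))) = min(0.09, 1) = 0.09

0.09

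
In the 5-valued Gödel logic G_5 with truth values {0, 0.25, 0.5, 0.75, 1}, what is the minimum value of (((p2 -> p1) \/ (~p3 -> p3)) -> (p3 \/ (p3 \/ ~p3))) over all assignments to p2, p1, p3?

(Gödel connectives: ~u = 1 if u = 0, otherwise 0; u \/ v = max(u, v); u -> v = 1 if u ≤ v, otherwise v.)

0.25

The minimum is attained at p2 = 0, p1 = 0, p3 = 0.25:
  (p2 -> p1): 0 ≤ 0, so result = 1
  ~p3: Gödel ¬ of 0.25 = 0 (operand ≠ 0)
  (~p3 -> p3): 0 ≤ 0.25, so result = 1
  ((p2 -> p1) \/ (~p3 -> p3)) = max(1, 1) = 1
  ~p3: Gödel ¬ of 0.25 = 0 (operand ≠ 0)
  (p3 \/ ~p3) = max(0.25, 0) = 0.25
  (p3 \/ (p3 \/ ~p3)) = max(0.25, 0.25) = 0.25
  (((p2 -> p1) \/ (~p3 -> p3)) -> (p3 \/ (p3 \/ ~p3))): 1 > 0.25, so result = 0.25
Checking all 125 assignments confirms none give a value below 0.25.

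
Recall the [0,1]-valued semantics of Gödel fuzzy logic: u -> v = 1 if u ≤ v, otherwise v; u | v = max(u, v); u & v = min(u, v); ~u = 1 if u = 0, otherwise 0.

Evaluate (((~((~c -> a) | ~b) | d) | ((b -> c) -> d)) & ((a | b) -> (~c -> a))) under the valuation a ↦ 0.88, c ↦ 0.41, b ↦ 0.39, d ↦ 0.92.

0.92

~c: Gödel ¬ of 0.41 = 0 (operand ≠ 0)
(~c -> a): 0 ≤ 0.88, so result = 1
~b: Gödel ¬ of 0.39 = 0 (operand ≠ 0)
((~c -> a) | ~b) = max(1, 0) = 1
~((~c -> a) | ~b): Gödel ¬ of 1 = 0 (operand ≠ 0)
(~((~c -> a) | ~b) | d) = max(0, 0.92) = 0.92
(b -> c): 0.39 ≤ 0.41, so result = 1
((b -> c) -> d): 1 > 0.92, so result = 0.92
((~((~c -> a) | ~b) | d) | ((b -> c) -> d)) = max(0.92, 0.92) = 0.92
(a | b) = max(0.88, 0.39) = 0.88
~c: Gödel ¬ of 0.41 = 0 (operand ≠ 0)
(~c -> a): 0 ≤ 0.88, so result = 1
((a | b) -> (~c -> a)): 0.88 ≤ 1, so result = 1
(((~((~c -> a) | ~b) | d) | ((b -> c) -> d)) & ((a | b) -> (~c -> a))) = min(0.92, 1) = 0.92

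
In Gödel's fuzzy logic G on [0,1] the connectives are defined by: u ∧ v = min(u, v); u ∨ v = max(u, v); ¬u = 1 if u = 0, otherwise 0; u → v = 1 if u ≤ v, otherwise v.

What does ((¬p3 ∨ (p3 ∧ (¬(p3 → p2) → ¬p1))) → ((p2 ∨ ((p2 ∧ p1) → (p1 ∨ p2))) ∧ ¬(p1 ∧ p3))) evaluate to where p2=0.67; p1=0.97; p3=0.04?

0.00

¬p3: Gödel ¬ of 0.04 = 0 (operand ≠ 0)
(p3 → p2): 0.04 ≤ 0.67, so result = 1
¬(p3 → p2): Gödel ¬ of 1 = 0 (operand ≠ 0)
¬p1: Gödel ¬ of 0.97 = 0 (operand ≠ 0)
(¬(p3 → p2) → ¬p1): 0 ≤ 0, so result = 1
(p3 ∧ (¬(p3 → p2) → ¬p1)) = min(0.04, 1) = 0.04
(¬p3 ∨ (p3 ∧ (¬(p3 → p2) → ¬p1))) = max(0, 0.04) = 0.04
(p2 ∧ p1) = min(0.67, 0.97) = 0.67
(p1 ∨ p2) = max(0.97, 0.67) = 0.97
((p2 ∧ p1) → (p1 ∨ p2)): 0.67 ≤ 0.97, so result = 1
(p2 ∨ ((p2 ∧ p1) → (p1 ∨ p2))) = max(0.67, 1) = 1
(p1 ∧ p3) = min(0.97, 0.04) = 0.04
¬(p1 ∧ p3): Gödel ¬ of 0.04 = 0 (operand ≠ 0)
((p2 ∨ ((p2 ∧ p1) → (p1 ∨ p2))) ∧ ¬(p1 ∧ p3)) = min(1, 0) = 0
((¬p3 ∨ (p3 ∧ (¬(p3 → p2) → ¬p1))) → ((p2 ∨ ((p2 ∧ p1) → (p1 ∨ p2))) ∧ ¬(p1 ∧ p3))): 0.04 > 0, so result = 0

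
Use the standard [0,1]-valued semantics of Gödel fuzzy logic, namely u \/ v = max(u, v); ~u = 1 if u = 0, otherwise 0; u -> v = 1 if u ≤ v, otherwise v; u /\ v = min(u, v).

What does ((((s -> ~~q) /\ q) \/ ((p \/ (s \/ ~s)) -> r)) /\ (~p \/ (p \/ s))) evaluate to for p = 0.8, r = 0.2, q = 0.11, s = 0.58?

0.20

~q: Gödel ¬ of 0.11 = 0 (operand ≠ 0)
~~q: Gödel ¬ of 0 = 1 (operand is 0)
(s -> ~~q): 0.58 ≤ 1, so result = 1
((s -> ~~q) /\ q) = min(1, 0.11) = 0.11
~s: Gödel ¬ of 0.58 = 0 (operand ≠ 0)
(s \/ ~s) = max(0.58, 0) = 0.58
(p \/ (s \/ ~s)) = max(0.8, 0.58) = 0.8
((p \/ (s \/ ~s)) -> r): 0.8 > 0.2, so result = 0.2
(((s -> ~~q) /\ q) \/ ((p \/ (s \/ ~s)) -> r)) = max(0.11, 0.2) = 0.2
~p: Gödel ¬ of 0.8 = 0 (operand ≠ 0)
(p \/ s) = max(0.8, 0.58) = 0.8
(~p \/ (p \/ s)) = max(0, 0.8) = 0.8
((((s -> ~~q) /\ q) \/ ((p \/ (s \/ ~s)) -> r)) /\ (~p \/ (p \/ s))) = min(0.2, 0.8) = 0.2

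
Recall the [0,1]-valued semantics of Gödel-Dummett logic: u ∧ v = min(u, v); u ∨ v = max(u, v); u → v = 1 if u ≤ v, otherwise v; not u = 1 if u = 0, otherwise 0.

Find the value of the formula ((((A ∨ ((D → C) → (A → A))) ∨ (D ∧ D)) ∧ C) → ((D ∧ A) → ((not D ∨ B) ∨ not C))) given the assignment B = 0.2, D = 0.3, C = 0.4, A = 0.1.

1.00

(D → C): 0.3 ≤ 0.4, so result = 1
(A → A): 0.1 ≤ 0.1, so result = 1
((D → C) → (A → A)): 1 ≤ 1, so result = 1
(A ∨ ((D → C) → (A → A))) = max(0.1, 1) = 1
(D ∧ D) = min(0.3, 0.3) = 0.3
((A ∨ ((D → C) → (A → A))) ∨ (D ∧ D)) = max(1, 0.3) = 1
(((A ∨ ((D → C) → (A → A))) ∨ (D ∧ D)) ∧ C) = min(1, 0.4) = 0.4
(D ∧ A) = min(0.3, 0.1) = 0.1
not D: Gödel ¬ of 0.3 = 0 (operand ≠ 0)
(not D ∨ B) = max(0, 0.2) = 0.2
not C: Gödel ¬ of 0.4 = 0 (operand ≠ 0)
((not D ∨ B) ∨ not C) = max(0.2, 0) = 0.2
((D ∧ A) → ((not D ∨ B) ∨ not C)): 0.1 ≤ 0.2, so result = 1
((((A ∨ ((D → C) → (A → A))) ∨ (D ∧ D)) ∧ C) → ((D ∧ A) → ((not D ∨ B) ∨ not C))): 0.4 ≤ 1, so result = 1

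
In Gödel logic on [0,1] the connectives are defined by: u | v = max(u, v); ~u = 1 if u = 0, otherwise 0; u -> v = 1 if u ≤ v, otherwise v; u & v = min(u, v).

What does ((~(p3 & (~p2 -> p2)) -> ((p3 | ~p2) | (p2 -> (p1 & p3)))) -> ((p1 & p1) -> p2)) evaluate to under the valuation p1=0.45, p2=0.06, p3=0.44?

0.06

~p2: Gödel ¬ of 0.06 = 0 (operand ≠ 0)
(~p2 -> p2): 0 ≤ 0.06, so result = 1
(p3 & (~p2 -> p2)) = min(0.44, 1) = 0.44
~(p3 & (~p2 -> p2)): Gödel ¬ of 0.44 = 0 (operand ≠ 0)
~p2: Gödel ¬ of 0.06 = 0 (operand ≠ 0)
(p3 | ~p2) = max(0.44, 0) = 0.44
(p1 & p3) = min(0.45, 0.44) = 0.44
(p2 -> (p1 & p3)): 0.06 ≤ 0.44, so result = 1
((p3 | ~p2) | (p2 -> (p1 & p3))) = max(0.44, 1) = 1
(~(p3 & (~p2 -> p2)) -> ((p3 | ~p2) | (p2 -> (p1 & p3)))): 0 ≤ 1, so result = 1
(p1 & p1) = min(0.45, 0.45) = 0.45
((p1 & p1) -> p2): 0.45 > 0.06, so result = 0.06
((~(p3 & (~p2 -> p2)) -> ((p3 | ~p2) | (p2 -> (p1 & p3)))) -> ((p1 & p1) -> p2)): 1 > 0.06, so result = 0.06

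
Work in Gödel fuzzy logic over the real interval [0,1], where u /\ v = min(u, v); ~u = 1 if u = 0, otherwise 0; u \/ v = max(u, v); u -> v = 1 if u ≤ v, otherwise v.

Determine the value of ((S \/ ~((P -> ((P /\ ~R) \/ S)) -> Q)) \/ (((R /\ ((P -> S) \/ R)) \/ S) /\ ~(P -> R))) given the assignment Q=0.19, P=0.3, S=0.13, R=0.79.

0.13

~R: Gödel ¬ of 0.79 = 0 (operand ≠ 0)
(P /\ ~R) = min(0.3, 0) = 0
((P /\ ~R) \/ S) = max(0, 0.13) = 0.13
(P -> ((P /\ ~R) \/ S)): 0.3 > 0.13, so result = 0.13
((P -> ((P /\ ~R) \/ S)) -> Q): 0.13 ≤ 0.19, so result = 1
~((P -> ((P /\ ~R) \/ S)) -> Q): Gödel ¬ of 1 = 0 (operand ≠ 0)
(S \/ ~((P -> ((P /\ ~R) \/ S)) -> Q)) = max(0.13, 0) = 0.13
(P -> S): 0.3 > 0.13, so result = 0.13
((P -> S) \/ R) = max(0.13, 0.79) = 0.79
(R /\ ((P -> S) \/ R)) = min(0.79, 0.79) = 0.79
((R /\ ((P -> S) \/ R)) \/ S) = max(0.79, 0.13) = 0.79
(P -> R): 0.3 ≤ 0.79, so result = 1
~(P -> R): Gödel ¬ of 1 = 0 (operand ≠ 0)
(((R /\ ((P -> S) \/ R)) \/ S) /\ ~(P -> R)) = min(0.79, 0) = 0
((S \/ ~((P -> ((P /\ ~R) \/ S)) -> Q)) \/ (((R /\ ((P -> S) \/ R)) \/ S) /\ ~(P -> R))) = max(0.13, 0) = 0.13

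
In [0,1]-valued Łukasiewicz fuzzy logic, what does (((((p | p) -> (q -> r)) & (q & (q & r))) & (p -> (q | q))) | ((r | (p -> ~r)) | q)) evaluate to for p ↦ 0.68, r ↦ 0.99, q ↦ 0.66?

0.99

(p | p) = max(0.68, 0.68) = 0.68
(q -> r): min(1, 1 − 0.66 + 0.99) = 1
((p | p) -> (q -> r)): min(1, 1 − 0.68 + 1) = 1
(q & r) = min(0.66, 0.99) = 0.66
(q & (q & r)) = min(0.66, 0.66) = 0.66
(((p | p) -> (q -> r)) & (q & (q & r))) = min(1, 0.66) = 0.66
(q | q) = max(0.66, 0.66) = 0.66
(p -> (q | q)): min(1, 1 − 0.68 + 0.66) = 0.98
((((p | p) -> (q -> r)) & (q & (q & r))) & (p -> (q | q))) = min(0.66, 0.98) = 0.66
~r: Łukasiewicz ¬ gives 1 − 0.99 = 0.01
(p -> ~r): min(1, 1 − 0.68 + 0.01) = 0.33
(r | (p -> ~r)) = max(0.99, 0.33) = 0.99
((r | (p -> ~r)) | q) = max(0.99, 0.66) = 0.99
(((((p | p) -> (q -> r)) & (q & (q & r))) & (p -> (q | q))) | ((r | (p -> ~r)) | q)) = max(0.66, 0.99) = 0.99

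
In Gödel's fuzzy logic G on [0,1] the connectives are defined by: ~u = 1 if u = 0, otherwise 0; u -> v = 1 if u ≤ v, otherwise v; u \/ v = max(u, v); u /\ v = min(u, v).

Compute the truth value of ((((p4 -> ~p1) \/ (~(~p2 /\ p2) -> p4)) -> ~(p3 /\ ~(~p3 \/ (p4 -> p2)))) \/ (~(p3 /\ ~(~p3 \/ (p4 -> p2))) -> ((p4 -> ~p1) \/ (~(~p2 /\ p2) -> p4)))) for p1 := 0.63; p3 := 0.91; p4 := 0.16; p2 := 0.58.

1.00

~p1: Gödel ¬ of 0.63 = 0 (operand ≠ 0)
(p4 -> ~p1): 0.16 > 0, so result = 0
~p2: Gödel ¬ of 0.58 = 0 (operand ≠ 0)
(~p2 /\ p2) = min(0, 0.58) = 0
~(~p2 /\ p2): Gödel ¬ of 0 = 1 (operand is 0)
(~(~p2 /\ p2) -> p4): 1 > 0.16, so result = 0.16
((p4 -> ~p1) \/ (~(~p2 /\ p2) -> p4)) = max(0, 0.16) = 0.16
~p3: Gödel ¬ of 0.91 = 0 (operand ≠ 0)
(p4 -> p2): 0.16 ≤ 0.58, so result = 1
(~p3 \/ (p4 -> p2)) = max(0, 1) = 1
~(~p3 \/ (p4 -> p2)): Gödel ¬ of 1 = 0 (operand ≠ 0)
(p3 /\ ~(~p3 \/ (p4 -> p2))) = min(0.91, 0) = 0
~(p3 /\ ~(~p3 \/ (p4 -> p2))): Gödel ¬ of 0 = 1 (operand is 0)
(((p4 -> ~p1) \/ (~(~p2 /\ p2) -> p4)) -> ~(p3 /\ ~(~p3 \/ (p4 -> p2)))): 0.16 ≤ 1, so result = 1
~p3: Gödel ¬ of 0.91 = 0 (operand ≠ 0)
(p4 -> p2): 0.16 ≤ 0.58, so result = 1
(~p3 \/ (p4 -> p2)) = max(0, 1) = 1
~(~p3 \/ (p4 -> p2)): Gödel ¬ of 1 = 0 (operand ≠ 0)
(p3 /\ ~(~p3 \/ (p4 -> p2))) = min(0.91, 0) = 0
~(p3 /\ ~(~p3 \/ (p4 -> p2))): Gödel ¬ of 0 = 1 (operand is 0)
~p1: Gödel ¬ of 0.63 = 0 (operand ≠ 0)
(p4 -> ~p1): 0.16 > 0, so result = 0
~p2: Gödel ¬ of 0.58 = 0 (operand ≠ 0)
(~p2 /\ p2) = min(0, 0.58) = 0
~(~p2 /\ p2): Gödel ¬ of 0 = 1 (operand is 0)
(~(~p2 /\ p2) -> p4): 1 > 0.16, so result = 0.16
((p4 -> ~p1) \/ (~(~p2 /\ p2) -> p4)) = max(0, 0.16) = 0.16
(~(p3 /\ ~(~p3 \/ (p4 -> p2))) -> ((p4 -> ~p1) \/ (~(~p2 /\ p2) -> p4))): 1 > 0.16, so result = 0.16
((((p4 -> ~p1) \/ (~(~p2 /\ p2) -> p4)) -> ~(p3 /\ ~(~p3 \/ (p4 -> p2)))) \/ (~(p3 /\ ~(~p3 \/ (p4 -> p2))) -> ((p4 -> ~p1) \/ (~(~p2 /\ p2) -> p4)))) = max(1, 0.16) = 1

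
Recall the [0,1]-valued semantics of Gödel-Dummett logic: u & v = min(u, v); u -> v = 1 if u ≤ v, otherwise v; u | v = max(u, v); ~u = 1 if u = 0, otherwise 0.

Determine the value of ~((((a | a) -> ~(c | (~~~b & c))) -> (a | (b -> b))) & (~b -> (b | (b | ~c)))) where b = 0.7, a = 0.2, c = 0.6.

0.00

(a | a) = max(0.2, 0.2) = 0.2
~b: Gödel ¬ of 0.7 = 0 (operand ≠ 0)
~~b: Gödel ¬ of 0 = 1 (operand is 0)
~~~b: Gödel ¬ of 1 = 0 (operand ≠ 0)
(~~~b & c) = min(0, 0.6) = 0
(c | (~~~b & c)) = max(0.6, 0) = 0.6
~(c | (~~~b & c)): Gödel ¬ of 0.6 = 0 (operand ≠ 0)
((a | a) -> ~(c | (~~~b & c))): 0.2 > 0, so result = 0
(b -> b): 0.7 ≤ 0.7, so result = 1
(a | (b -> b)) = max(0.2, 1) = 1
(((a | a) -> ~(c | (~~~b & c))) -> (a | (b -> b))): 0 ≤ 1, so result = 1
~b: Gödel ¬ of 0.7 = 0 (operand ≠ 0)
~c: Gödel ¬ of 0.6 = 0 (operand ≠ 0)
(b | ~c) = max(0.7, 0) = 0.7
(b | (b | ~c)) = max(0.7, 0.7) = 0.7
(~b -> (b | (b | ~c))): 0 ≤ 0.7, so result = 1
((((a | a) -> ~(c | (~~~b & c))) -> (a | (b -> b))) & (~b -> (b | (b | ~c)))) = min(1, 1) = 1
~((((a | a) -> ~(c | (~~~b & c))) -> (a | (b -> b))) & (~b -> (b | (b | ~c)))): Gödel ¬ of 1 = 0 (operand ≠ 0)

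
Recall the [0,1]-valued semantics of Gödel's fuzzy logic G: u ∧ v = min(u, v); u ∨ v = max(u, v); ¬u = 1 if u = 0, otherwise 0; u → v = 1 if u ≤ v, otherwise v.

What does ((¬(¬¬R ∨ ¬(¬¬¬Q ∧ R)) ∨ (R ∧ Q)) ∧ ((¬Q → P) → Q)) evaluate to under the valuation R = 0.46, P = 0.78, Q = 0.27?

¬R: Gödel ¬ of 0.46 = 0 (operand ≠ 0)
¬¬R: Gödel ¬ of 0 = 1 (operand is 0)
¬Q: Gödel ¬ of 0.27 = 0 (operand ≠ 0)
¬¬Q: Gödel ¬ of 0 = 1 (operand is 0)
¬¬¬Q: Gödel ¬ of 1 = 0 (operand ≠ 0)
(¬¬¬Q ∧ R) = min(0, 0.46) = 0
¬(¬¬¬Q ∧ R): Gödel ¬ of 0 = 1 (operand is 0)
(¬¬R ∨ ¬(¬¬¬Q ∧ R)) = max(1, 1) = 1
¬(¬¬R ∨ ¬(¬¬¬Q ∧ R)): Gödel ¬ of 1 = 0 (operand ≠ 0)
(R ∧ Q) = min(0.46, 0.27) = 0.27
(¬(¬¬R ∨ ¬(¬¬¬Q ∧ R)) ∨ (R ∧ Q)) = max(0, 0.27) = 0.27
¬Q: Gödel ¬ of 0.27 = 0 (operand ≠ 0)
(¬Q → P): 0 ≤ 0.78, so result = 1
((¬Q → P) → Q): 1 > 0.27, so result = 0.27
((¬(¬¬R ∨ ¬(¬¬¬Q ∧ R)) ∨ (R ∧ Q)) ∧ ((¬Q → P) → Q)) = min(0.27, 0.27) = 0.27

0.27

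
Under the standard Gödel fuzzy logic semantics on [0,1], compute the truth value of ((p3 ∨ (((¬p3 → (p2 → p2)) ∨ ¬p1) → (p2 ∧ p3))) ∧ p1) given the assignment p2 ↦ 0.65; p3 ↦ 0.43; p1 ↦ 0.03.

¬p3: Gödel ¬ of 0.43 = 0 (operand ≠ 0)
(p2 → p2): 0.65 ≤ 0.65, so result = 1
(¬p3 → (p2 → p2)): 0 ≤ 1, so result = 1
¬p1: Gödel ¬ of 0.03 = 0 (operand ≠ 0)
((¬p3 → (p2 → p2)) ∨ ¬p1) = max(1, 0) = 1
(p2 ∧ p3) = min(0.65, 0.43) = 0.43
(((¬p3 → (p2 → p2)) ∨ ¬p1) → (p2 ∧ p3)): 1 > 0.43, so result = 0.43
(p3 ∨ (((¬p3 → (p2 → p2)) ∨ ¬p1) → (p2 ∧ p3))) = max(0.43, 0.43) = 0.43
((p3 ∨ (((¬p3 → (p2 → p2)) ∨ ¬p1) → (p2 ∧ p3))) ∧ p1) = min(0.43, 0.03) = 0.03

0.03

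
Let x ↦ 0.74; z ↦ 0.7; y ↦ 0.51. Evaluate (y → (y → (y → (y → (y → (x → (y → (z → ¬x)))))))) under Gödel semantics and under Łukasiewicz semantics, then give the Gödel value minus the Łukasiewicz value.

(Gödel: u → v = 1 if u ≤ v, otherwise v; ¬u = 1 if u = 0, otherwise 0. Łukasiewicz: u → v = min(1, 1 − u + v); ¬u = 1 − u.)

Gödel evaluation:
  ¬x: Gödel ¬ of 0.74 = 0 (operand ≠ 0)
  (z → ¬x): 0.7 > 0, so result = 0
  (y → (z → ¬x)): 0.51 > 0, so result = 0
  (x → (y → (z → ¬x))): 0.74 > 0, so result = 0
  (y → (x → (y → (z → ¬x)))): 0.51 > 0, so result = 0
  (y → (y → (x → (y → (z → ¬x))))): 0.51 > 0, so result = 0
  (y → (y → (y → (x → (y → (z → ¬x)))))): 0.51 > 0, so result = 0
  (y → (y → (y → (y → (x → (y → (z → ¬x))))))): 0.51 > 0, so result = 0
  (y → (y → (y → (y → (y → (x → (y → (z → ¬x)))))))): 0.51 > 0, so result = 0
  Gödel value = 0
Łukasiewicz evaluation:
  ¬x: Łukasiewicz ¬ gives 1 − 0.74 = 0.26
  (z → ¬x): min(1, 1 − 0.7 + 0.26) = 0.56
  (y → (z → ¬x)): min(1, 1 − 0.51 + 0.56) = 1
  (x → (y → (z → ¬x))): min(1, 1 − 0.74 + 1) = 1
  (y → (x → (y → (z → ¬x)))): min(1, 1 − 0.51 + 1) = 1
  (y → (y → (x → (y → (z → ¬x))))): min(1, 1 − 0.51 + 1) = 1
  (y → (y → (y → (x → (y → (z → ¬x)))))): min(1, 1 − 0.51 + 1) = 1
  (y → (y → (y → (y → (x → (y → (z → ¬x))))))): min(1, 1 − 0.51 + 1) = 1
  (y → (y → (y → (y → (y → (x → (y → (z → ¬x)))))))): min(1, 1 − 0.51 + 1) = 1
  Łukasiewicz value = 1
Difference: 0 − 1 = -1.00

-1.00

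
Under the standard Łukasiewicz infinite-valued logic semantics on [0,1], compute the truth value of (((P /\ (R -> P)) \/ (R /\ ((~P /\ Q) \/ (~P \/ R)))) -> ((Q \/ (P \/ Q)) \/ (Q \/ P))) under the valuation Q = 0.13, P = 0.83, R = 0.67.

1.00

(R -> P): min(1, 1 − 0.67 + 0.83) = 1
(P /\ (R -> P)) = min(0.83, 1) = 0.83
~P: Łukasiewicz ¬ gives 1 − 0.83 = 0.17
(~P /\ Q) = min(0.17, 0.13) = 0.13
~P: Łukasiewicz ¬ gives 1 − 0.83 = 0.17
(~P \/ R) = max(0.17, 0.67) = 0.67
((~P /\ Q) \/ (~P \/ R)) = max(0.13, 0.67) = 0.67
(R /\ ((~P /\ Q) \/ (~P \/ R))) = min(0.67, 0.67) = 0.67
((P /\ (R -> P)) \/ (R /\ ((~P /\ Q) \/ (~P \/ R)))) = max(0.83, 0.67) = 0.83
(P \/ Q) = max(0.83, 0.13) = 0.83
(Q \/ (P \/ Q)) = max(0.13, 0.83) = 0.83
(Q \/ P) = max(0.13, 0.83) = 0.83
((Q \/ (P \/ Q)) \/ (Q \/ P)) = max(0.83, 0.83) = 0.83
(((P /\ (R -> P)) \/ (R /\ ((~P /\ Q) \/ (~P \/ R)))) -> ((Q \/ (P \/ Q)) \/ (Q \/ P))): min(1, 1 − 0.83 + 0.83) = 1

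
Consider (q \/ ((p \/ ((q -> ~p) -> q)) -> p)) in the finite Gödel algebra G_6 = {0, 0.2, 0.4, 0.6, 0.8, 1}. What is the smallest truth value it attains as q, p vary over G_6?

The minimum is attained at q = 0.2, p = 0:
  ~p: Gödel ¬ of 0 = 1 (operand is 0)
  (q -> ~p): 0.2 ≤ 1, so result = 1
  ((q -> ~p) -> q): 1 > 0.2, so result = 0.2
  (p \/ ((q -> ~p) -> q)) = max(0, 0.2) = 0.2
  ((p \/ ((q -> ~p) -> q)) -> p): 0.2 > 0, so result = 0
  (q \/ ((p \/ ((q -> ~p) -> q)) -> p)) = max(0.2, 0) = 0.2
Checking all 36 assignments confirms none give a value below 0.20.

0.20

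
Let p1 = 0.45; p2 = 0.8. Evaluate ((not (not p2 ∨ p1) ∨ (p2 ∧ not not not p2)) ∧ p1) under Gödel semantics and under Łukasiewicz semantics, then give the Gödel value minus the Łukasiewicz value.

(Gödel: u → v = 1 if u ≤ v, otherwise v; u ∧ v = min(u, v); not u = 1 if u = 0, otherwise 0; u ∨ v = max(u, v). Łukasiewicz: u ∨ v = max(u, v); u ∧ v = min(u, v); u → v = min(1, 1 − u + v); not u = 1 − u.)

Gödel evaluation:
  not p2: Gödel ¬ of 0.8 = 0 (operand ≠ 0)
  (not p2 ∨ p1) = max(0, 0.45) = 0.45
  not (not p2 ∨ p1): Gödel ¬ of 0.45 = 0 (operand ≠ 0)
  not p2: Gödel ¬ of 0.8 = 0 (operand ≠ 0)
  not not p2: Gödel ¬ of 0 = 1 (operand is 0)
  not not not p2: Gödel ¬ of 1 = 0 (operand ≠ 0)
  (p2 ∧ not not not p2) = min(0.8, 0) = 0
  (not (not p2 ∨ p1) ∨ (p2 ∧ not not not p2)) = max(0, 0) = 0
  ((not (not p2 ∨ p1) ∨ (p2 ∧ not not not p2)) ∧ p1) = min(0, 0.45) = 0
  Gödel value = 0
Łukasiewicz evaluation:
  not p2: Łukasiewicz ¬ gives 1 − 0.8 = 0.2
  (not p2 ∨ p1) = max(0.2, 0.45) = 0.45
  not (not p2 ∨ p1): Łukasiewicz ¬ gives 1 − 0.45 = 0.55
  not p2: Łukasiewicz ¬ gives 1 − 0.8 = 0.2
  not not p2: Łukasiewicz ¬ gives 1 − 0.2 = 0.8
  not not not p2: Łukasiewicz ¬ gives 1 − 0.8 = 0.2
  (p2 ∧ not not not p2) = min(0.8, 0.2) = 0.2
  (not (not p2 ∨ p1) ∨ (p2 ∧ not not not p2)) = max(0.55, 0.2) = 0.55
  ((not (not p2 ∨ p1) ∨ (p2 ∧ not not not p2)) ∧ p1) = min(0.55, 0.45) = 0.45
  Łukasiewicz value = 0.45
Difference: 0 − 0.45 = -0.45

-0.45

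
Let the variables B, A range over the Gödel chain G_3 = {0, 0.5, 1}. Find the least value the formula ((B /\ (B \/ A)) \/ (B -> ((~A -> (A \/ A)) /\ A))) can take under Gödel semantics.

The minimum is attained at B = 0.5, A = 0:
  (B \/ A) = max(0.5, 0) = 0.5
  (B /\ (B \/ A)) = min(0.5, 0.5) = 0.5
  ~A: Gödel ¬ of 0 = 1 (operand is 0)
  (A \/ A) = max(0, 0) = 0
  (~A -> (A \/ A)): 1 > 0, so result = 0
  ((~A -> (A \/ A)) /\ A) = min(0, 0) = 0
  (B -> ((~A -> (A \/ A)) /\ A)): 0.5 > 0, so result = 0
  ((B /\ (B \/ A)) \/ (B -> ((~A -> (A \/ A)) /\ A))) = max(0.5, 0) = 0.5
Checking all 9 assignments confirms none give a value below 0.50.

0.50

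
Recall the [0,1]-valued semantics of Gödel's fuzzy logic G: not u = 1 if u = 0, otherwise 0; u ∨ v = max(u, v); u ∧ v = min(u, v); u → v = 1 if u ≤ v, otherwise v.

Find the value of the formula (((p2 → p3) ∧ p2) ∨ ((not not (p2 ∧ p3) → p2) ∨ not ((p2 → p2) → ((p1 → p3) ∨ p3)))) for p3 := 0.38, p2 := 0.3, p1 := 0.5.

(p2 → p3): 0.3 ≤ 0.38, so result = 1
((p2 → p3) ∧ p2) = min(1, 0.3) = 0.3
(p2 ∧ p3) = min(0.3, 0.38) = 0.3
not (p2 ∧ p3): Gödel ¬ of 0.3 = 0 (operand ≠ 0)
not not (p2 ∧ p3): Gödel ¬ of 0 = 1 (operand is 0)
(not not (p2 ∧ p3) → p2): 1 > 0.3, so result = 0.3
(p2 → p2): 0.3 ≤ 0.3, so result = 1
(p1 → p3): 0.5 > 0.38, so result = 0.38
((p1 → p3) ∨ p3) = max(0.38, 0.38) = 0.38
((p2 → p2) → ((p1 → p3) ∨ p3)): 1 > 0.38, so result = 0.38
not ((p2 → p2) → ((p1 → p3) ∨ p3)): Gödel ¬ of 0.38 = 0 (operand ≠ 0)
((not not (p2 ∧ p3) → p2) ∨ not ((p2 → p2) → ((p1 → p3) ∨ p3))) = max(0.3, 0) = 0.3
(((p2 → p3) ∧ p2) ∨ ((not not (p2 ∧ p3) → p2) ∨ not ((p2 → p2) → ((p1 → p3) ∨ p3)))) = max(0.3, 0.3) = 0.3

0.30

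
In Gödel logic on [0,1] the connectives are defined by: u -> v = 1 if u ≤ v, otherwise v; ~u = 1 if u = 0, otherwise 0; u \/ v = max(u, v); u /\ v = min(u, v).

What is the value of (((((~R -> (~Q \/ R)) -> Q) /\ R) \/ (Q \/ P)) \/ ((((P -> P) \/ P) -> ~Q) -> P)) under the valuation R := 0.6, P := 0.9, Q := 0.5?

~R: Gödel ¬ of 0.6 = 0 (operand ≠ 0)
~Q: Gödel ¬ of 0.5 = 0 (operand ≠ 0)
(~Q \/ R) = max(0, 0.6) = 0.6
(~R -> (~Q \/ R)): 0 ≤ 0.6, so result = 1
((~R -> (~Q \/ R)) -> Q): 1 > 0.5, so result = 0.5
(((~R -> (~Q \/ R)) -> Q) /\ R) = min(0.5, 0.6) = 0.5
(Q \/ P) = max(0.5, 0.9) = 0.9
((((~R -> (~Q \/ R)) -> Q) /\ R) \/ (Q \/ P)) = max(0.5, 0.9) = 0.9
(P -> P): 0.9 ≤ 0.9, so result = 1
((P -> P) \/ P) = max(1, 0.9) = 1
~Q: Gödel ¬ of 0.5 = 0 (operand ≠ 0)
(((P -> P) \/ P) -> ~Q): 1 > 0, so result = 0
((((P -> P) \/ P) -> ~Q) -> P): 0 ≤ 0.9, so result = 1
(((((~R -> (~Q \/ R)) -> Q) /\ R) \/ (Q \/ P)) \/ ((((P -> P) \/ P) -> ~Q) -> P)) = max(0.9, 1) = 1

1.00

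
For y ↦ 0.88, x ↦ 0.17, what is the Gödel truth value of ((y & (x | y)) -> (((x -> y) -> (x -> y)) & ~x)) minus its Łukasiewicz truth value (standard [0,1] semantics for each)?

-0.95

Gödel evaluation:
  (x | y) = max(0.17, 0.88) = 0.88
  (y & (x | y)) = min(0.88, 0.88) = 0.88
  (x -> y): 0.17 ≤ 0.88, so result = 1
  (x -> y): 0.17 ≤ 0.88, so result = 1
  ((x -> y) -> (x -> y)): 1 ≤ 1, so result = 1
  ~x: Gödel ¬ of 0.17 = 0 (operand ≠ 0)
  (((x -> y) -> (x -> y)) & ~x) = min(1, 0) = 0
  ((y & (x | y)) -> (((x -> y) -> (x -> y)) & ~x)): 0.88 > 0, so result = 0
  Gödel value = 0
Łukasiewicz evaluation:
  (x | y) = max(0.17, 0.88) = 0.88
  (y & (x | y)) = min(0.88, 0.88) = 0.88
  (x -> y): min(1, 1 − 0.17 + 0.88) = 1
  (x -> y): min(1, 1 − 0.17 + 0.88) = 1
  ((x -> y) -> (x -> y)): min(1, 1 − 1 + 1) = 1
  ~x: Łukasiewicz ¬ gives 1 − 0.17 = 0.83
  (((x -> y) -> (x -> y)) & ~x) = min(1, 0.83) = 0.83
  ((y & (x | y)) -> (((x -> y) -> (x -> y)) & ~x)): min(1, 1 − 0.88 + 0.83) = 0.95
  Łukasiewicz value = 0.95
Difference: 0 − 0.95 = -0.95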